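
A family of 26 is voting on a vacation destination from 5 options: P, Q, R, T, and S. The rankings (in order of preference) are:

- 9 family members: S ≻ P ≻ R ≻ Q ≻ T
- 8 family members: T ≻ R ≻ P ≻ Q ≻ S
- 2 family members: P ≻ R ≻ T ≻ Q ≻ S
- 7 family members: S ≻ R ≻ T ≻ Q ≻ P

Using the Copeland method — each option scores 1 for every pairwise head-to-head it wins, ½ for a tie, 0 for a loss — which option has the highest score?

P: beats Q; loses to R, T, and S → score 1.
Q: loses to P, R, T, and S → score 0.
R: beats P, Q, and T; loses to S → score 3.
T: beats P and Q; loses to R and S → score 2.
S: beats P, Q, R, and T → score 4.
S has the best pairwise record.

S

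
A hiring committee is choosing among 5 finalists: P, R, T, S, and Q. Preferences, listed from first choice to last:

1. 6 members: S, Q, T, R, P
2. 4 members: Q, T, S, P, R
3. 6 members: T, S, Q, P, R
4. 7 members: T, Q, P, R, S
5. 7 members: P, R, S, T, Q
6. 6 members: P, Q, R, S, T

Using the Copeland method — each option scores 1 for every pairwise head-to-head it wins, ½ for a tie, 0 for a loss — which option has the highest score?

T

P: beats R and S; loses to T and Q → score 2.
R: beats S; loses to P, T, and Q → score 1.
T: beats P, R, and Q; loses to S → score 3.
S: beats T and Q; loses to P and R → score 2.
Q: beats P and R; loses to T and S → score 2.
T has the best pairwise record.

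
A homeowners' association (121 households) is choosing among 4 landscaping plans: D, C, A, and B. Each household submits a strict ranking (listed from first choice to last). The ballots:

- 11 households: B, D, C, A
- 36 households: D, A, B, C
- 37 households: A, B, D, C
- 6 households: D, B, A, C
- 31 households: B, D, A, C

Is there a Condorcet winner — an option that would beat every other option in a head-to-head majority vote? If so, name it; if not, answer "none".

none

Checking pairwise contests:
B beats D 79–42.
D beats C 121–0.
D beats A 84–37.
A beats B 73–48.
Every option loses at least one head-to-head, so there is no Condorcet winner.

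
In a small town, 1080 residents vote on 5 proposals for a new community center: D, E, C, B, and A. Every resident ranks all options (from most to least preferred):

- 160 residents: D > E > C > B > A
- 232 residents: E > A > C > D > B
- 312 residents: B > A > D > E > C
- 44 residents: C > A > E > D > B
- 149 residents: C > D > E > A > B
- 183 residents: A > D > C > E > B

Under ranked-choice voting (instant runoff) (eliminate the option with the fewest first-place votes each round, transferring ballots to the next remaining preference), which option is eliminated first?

Round 1: D 160, E 232, C 193, B 312, A 183. Eliminate D.

D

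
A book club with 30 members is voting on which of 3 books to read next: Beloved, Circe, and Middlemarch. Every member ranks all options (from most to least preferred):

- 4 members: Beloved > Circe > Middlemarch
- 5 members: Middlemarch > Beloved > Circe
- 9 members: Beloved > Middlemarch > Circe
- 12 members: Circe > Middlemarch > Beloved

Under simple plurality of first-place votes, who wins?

First-place votes: Beloved 13, Circe 12, Middlemarch 5.
Beloved has the most first-place votes.

Beloved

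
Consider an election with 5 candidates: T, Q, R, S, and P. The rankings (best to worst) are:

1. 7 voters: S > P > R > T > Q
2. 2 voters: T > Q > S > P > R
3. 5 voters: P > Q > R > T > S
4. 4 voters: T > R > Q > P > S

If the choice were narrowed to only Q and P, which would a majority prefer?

P

Voters preferring Q to P: 6; preferring P to Q: 12.
P wins the head-to-head.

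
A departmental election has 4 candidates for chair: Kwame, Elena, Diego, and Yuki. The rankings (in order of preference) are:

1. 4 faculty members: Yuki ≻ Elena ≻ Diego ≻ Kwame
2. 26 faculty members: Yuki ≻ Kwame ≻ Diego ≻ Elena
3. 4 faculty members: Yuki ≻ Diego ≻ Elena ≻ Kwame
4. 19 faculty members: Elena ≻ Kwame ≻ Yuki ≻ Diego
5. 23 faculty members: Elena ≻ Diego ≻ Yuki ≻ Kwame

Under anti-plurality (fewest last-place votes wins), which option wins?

Last-place votes: Kwame 31, Elena 26, Diego 19, Yuki 0.
Yuki is ranked last by the fewest voters, so Yuki wins.

Yuki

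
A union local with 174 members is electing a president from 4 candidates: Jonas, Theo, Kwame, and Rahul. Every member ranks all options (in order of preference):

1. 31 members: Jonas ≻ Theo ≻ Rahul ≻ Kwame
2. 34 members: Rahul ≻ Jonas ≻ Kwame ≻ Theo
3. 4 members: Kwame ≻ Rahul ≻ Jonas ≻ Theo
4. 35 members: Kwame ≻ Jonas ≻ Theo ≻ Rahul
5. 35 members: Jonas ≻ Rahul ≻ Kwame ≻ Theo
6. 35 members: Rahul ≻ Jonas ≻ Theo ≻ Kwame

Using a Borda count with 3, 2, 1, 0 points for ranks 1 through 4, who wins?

Jonas: 31·3 + 34·2 + 4·1 + 35·2 + 35·3 + 35·2 = 410
Theo: 31·2 + 34·0 + 4·0 + 35·1 + 35·0 + 35·1 = 132
Kwame: 31·0 + 34·1 + 4·3 + 35·3 + 35·1 + 35·0 = 186
Rahul: 31·1 + 34·3 + 4·2 + 35·0 + 35·2 + 35·3 = 316
Jonas has the highest Borda score (410).

Jonas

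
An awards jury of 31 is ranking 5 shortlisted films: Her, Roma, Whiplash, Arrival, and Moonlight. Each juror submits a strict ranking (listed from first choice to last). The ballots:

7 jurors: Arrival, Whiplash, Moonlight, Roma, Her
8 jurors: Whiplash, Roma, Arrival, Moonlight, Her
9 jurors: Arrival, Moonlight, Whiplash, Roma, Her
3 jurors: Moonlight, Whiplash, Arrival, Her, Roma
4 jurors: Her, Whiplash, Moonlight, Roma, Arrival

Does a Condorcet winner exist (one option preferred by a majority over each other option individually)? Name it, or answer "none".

Arrival vs Her: 27–4 for Arrival.
Arrival vs Roma: 19–12 for Arrival.
Arrival vs Whiplash: 16–15 for Arrival.
Arrival vs Moonlight: 24–7 for Arrival.
Arrival beats every other option head-to-head.

Arrival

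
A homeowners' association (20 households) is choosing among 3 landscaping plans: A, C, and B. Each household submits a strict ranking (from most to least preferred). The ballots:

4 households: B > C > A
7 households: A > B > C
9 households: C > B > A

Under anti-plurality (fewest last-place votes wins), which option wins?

B

Last-place votes: A 13, C 7, B 0.
B is ranked last by the fewest voters, so B wins.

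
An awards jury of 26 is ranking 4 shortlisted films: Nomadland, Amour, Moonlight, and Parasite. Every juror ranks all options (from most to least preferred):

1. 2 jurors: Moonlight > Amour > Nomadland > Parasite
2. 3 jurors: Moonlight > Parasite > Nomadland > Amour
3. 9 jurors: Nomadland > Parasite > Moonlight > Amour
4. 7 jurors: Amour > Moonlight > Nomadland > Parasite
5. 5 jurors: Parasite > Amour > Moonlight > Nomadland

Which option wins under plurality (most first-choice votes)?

First-place votes: Nomadland 9, Amour 7, Moonlight 5, Parasite 5.
Nomadland has the most first-place votes.

Nomadland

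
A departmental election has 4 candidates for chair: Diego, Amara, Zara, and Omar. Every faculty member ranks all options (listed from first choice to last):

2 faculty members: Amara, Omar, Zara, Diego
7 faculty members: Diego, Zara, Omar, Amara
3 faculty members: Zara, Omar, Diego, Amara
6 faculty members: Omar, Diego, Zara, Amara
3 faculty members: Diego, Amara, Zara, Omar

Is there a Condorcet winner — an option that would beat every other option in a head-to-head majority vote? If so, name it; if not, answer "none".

Checking pairwise contests:
Omar beats Diego 11–10.
Diego beats Amara 19–2.
Diego beats Zara 16–5.
Zara beats Omar 13–8.
Every option loses at least one head-to-head, so there is no Condorcet winner.

none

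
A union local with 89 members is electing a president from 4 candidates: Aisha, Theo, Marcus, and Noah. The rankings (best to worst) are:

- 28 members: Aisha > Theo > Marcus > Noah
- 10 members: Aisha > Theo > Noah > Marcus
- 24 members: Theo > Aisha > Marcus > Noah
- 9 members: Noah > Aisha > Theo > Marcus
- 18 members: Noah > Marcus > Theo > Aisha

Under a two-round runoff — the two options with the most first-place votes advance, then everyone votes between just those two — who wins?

Round 1 first-place votes: Aisha 38, Theo 24, Marcus 0, Noah 27.
Aisha and Noah advance.
Runoff: Aisha is preferred to Noah by 62 voters; Noah by 27.
Aisha wins the runoff.

Aisha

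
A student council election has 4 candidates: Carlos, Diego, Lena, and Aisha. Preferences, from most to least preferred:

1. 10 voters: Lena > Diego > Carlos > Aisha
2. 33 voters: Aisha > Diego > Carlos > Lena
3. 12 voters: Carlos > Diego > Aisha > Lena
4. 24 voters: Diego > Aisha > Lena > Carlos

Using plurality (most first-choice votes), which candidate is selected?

Aisha

First-place votes: Carlos 12, Diego 24, Lena 10, Aisha 33.
Aisha has the most first-place votes.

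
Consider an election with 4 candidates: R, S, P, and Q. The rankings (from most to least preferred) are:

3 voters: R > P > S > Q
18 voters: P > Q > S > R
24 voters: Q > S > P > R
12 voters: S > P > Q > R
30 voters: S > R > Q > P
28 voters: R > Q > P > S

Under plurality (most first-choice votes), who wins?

S

First-place votes: R 31, S 42, P 18, Q 24.
S has the most first-place votes.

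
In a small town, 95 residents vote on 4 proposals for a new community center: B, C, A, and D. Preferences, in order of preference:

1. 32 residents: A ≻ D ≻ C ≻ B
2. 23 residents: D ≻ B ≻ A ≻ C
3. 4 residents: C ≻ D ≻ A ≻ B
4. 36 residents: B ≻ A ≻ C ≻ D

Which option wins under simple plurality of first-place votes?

First-place votes: B 36, C 4, A 32, D 23.
B has the most first-place votes.

B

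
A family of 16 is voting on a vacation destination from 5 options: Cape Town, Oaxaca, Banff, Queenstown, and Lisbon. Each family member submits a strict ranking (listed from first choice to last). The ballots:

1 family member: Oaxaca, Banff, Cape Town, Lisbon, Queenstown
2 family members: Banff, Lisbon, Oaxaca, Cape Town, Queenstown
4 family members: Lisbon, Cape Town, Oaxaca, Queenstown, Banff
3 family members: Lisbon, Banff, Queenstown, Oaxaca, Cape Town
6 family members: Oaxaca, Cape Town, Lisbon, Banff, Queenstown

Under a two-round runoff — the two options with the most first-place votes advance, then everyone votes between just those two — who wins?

Lisbon

Round 1 first-place votes: Cape Town 0, Oaxaca 7, Banff 2, Queenstown 0, Lisbon 7.
Lisbon and Oaxaca advance.
Runoff: Lisbon is preferred to Oaxaca by 9 voters; Oaxaca by 7.
Lisbon wins the runoff.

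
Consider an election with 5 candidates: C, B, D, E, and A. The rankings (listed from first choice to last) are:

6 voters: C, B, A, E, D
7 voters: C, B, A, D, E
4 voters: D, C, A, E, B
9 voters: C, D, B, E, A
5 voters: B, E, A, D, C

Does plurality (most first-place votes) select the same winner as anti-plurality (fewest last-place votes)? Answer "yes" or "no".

no

Plurality — first-place votes: C 22, B 5, D 4, E 0, A 0. Winner: C.
Anti-plurality — last-place votes: C 5, B 4, D 6, E 7, A 9. Winner: B.
The two methods disagree.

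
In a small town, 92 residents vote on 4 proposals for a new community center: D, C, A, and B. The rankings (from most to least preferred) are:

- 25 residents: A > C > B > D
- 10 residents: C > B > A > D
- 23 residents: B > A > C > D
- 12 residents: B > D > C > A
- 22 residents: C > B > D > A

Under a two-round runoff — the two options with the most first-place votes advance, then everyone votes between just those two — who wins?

Round 1 first-place votes: D 0, C 32, A 25, B 35.
B and C advance.
Runoff: B is preferred to C by 35 voters; C by 57.
C wins the runoff.

C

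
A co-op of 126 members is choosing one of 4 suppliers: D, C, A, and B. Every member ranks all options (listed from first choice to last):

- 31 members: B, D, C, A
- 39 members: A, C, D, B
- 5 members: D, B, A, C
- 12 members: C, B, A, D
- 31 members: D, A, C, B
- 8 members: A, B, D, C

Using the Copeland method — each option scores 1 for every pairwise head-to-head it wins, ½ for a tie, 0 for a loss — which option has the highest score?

D: beats C, A, and B → score 3.
C: beats B; loses to D and A → score 1.
A: beats C and B; loses to D → score 2.
B: loses to D, C, and A → score 0.
D has the best pairwise record.

D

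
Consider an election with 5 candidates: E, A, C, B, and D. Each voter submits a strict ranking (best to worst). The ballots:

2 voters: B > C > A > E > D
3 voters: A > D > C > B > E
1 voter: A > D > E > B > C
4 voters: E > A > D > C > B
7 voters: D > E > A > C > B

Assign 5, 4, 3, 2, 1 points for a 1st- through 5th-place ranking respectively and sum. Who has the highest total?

E: 2·2 + 3·1 + 1·3 + 4·5 + 7·4 = 58
A: 2·3 + 3·5 + 1·5 + 4·4 + 7·3 = 63
C: 2·4 + 3·3 + 1·1 + 4·2 + 7·2 = 40
B: 2·5 + 3·2 + 1·2 + 4·1 + 7·1 = 29
D: 2·1 + 3·4 + 1·4 + 4·3 + 7·5 = 65
D has the highest Borda score (65).

D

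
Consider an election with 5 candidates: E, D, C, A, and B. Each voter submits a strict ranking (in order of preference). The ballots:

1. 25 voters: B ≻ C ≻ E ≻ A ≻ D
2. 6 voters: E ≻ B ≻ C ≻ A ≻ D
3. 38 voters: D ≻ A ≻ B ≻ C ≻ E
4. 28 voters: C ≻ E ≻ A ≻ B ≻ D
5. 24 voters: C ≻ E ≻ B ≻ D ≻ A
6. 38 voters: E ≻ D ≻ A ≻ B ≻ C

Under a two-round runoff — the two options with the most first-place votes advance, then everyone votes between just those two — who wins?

C

Round 1 first-place votes: E 44, D 38, C 52, A 0, B 25.
C and E advance.
Runoff: C is preferred to E by 115 voters; E by 44.
C wins the runoff.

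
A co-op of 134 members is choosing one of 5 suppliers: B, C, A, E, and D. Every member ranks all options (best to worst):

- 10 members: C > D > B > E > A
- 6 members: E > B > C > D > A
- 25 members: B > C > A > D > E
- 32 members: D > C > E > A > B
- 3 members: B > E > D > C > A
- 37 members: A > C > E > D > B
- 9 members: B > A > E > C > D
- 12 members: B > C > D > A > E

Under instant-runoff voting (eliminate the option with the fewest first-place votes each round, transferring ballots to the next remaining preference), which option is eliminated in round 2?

C

Round 1: B 49, C 10, A 37, E 6, D 32. Eliminate E.
Round 2: B 55, C 10, A 37, D 32. Eliminate C.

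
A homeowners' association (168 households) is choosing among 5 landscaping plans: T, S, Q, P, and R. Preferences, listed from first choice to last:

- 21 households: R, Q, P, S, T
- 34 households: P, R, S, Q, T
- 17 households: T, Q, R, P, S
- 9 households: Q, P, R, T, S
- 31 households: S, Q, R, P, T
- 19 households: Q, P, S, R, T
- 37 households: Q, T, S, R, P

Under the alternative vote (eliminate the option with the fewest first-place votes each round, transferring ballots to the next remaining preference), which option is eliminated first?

T

Round 1: T 17, S 31, Q 65, P 34, R 21. Eliminate T.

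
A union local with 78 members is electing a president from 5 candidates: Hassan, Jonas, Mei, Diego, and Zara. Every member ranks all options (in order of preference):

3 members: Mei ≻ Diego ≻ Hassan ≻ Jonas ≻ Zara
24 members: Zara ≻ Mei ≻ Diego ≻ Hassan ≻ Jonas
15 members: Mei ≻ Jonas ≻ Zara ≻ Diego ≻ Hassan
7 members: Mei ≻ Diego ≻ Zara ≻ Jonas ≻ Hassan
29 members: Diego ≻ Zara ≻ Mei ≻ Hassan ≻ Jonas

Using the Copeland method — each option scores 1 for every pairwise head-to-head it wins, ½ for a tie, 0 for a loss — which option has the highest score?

Zara

Hassan: beats Jonas; loses to Mei, Diego, and Zara → score 1.
Jonas: loses to Hassan, Mei, Diego, and Zara → score 0.
Mei: beats Hassan, Jonas, and Diego; loses to Zara → score 3.
Diego: beats Hassan and Jonas; ties Zara; loses to Mei → score 2.5.
Zara: beats Hassan, Jonas, and Mei; ties Diego → score 3.5.
Zara has the best pairwise record.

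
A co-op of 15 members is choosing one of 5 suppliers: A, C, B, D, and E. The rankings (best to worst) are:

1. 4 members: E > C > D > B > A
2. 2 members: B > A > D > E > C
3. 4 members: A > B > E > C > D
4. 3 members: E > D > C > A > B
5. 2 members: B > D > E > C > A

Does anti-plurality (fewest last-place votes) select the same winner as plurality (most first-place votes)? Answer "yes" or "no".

yes

Anti-plurality — last-place votes: A 6, C 2, B 3, D 4, E 0. Winner: E.
Plurality — first-place votes: A 4, C 0, B 4, D 0, E 7. Winner: E.
The two methods agree.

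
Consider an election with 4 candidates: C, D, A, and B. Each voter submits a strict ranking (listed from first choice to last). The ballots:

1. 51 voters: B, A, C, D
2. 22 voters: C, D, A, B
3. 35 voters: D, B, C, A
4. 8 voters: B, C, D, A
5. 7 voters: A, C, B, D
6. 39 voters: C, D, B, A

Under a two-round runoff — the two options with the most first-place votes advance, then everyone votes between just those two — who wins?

B

Round 1 first-place votes: C 61, D 35, A 7, B 59.
C and B advance.
Runoff: C is preferred to B by 68 voters; B by 94.
B wins the runoff.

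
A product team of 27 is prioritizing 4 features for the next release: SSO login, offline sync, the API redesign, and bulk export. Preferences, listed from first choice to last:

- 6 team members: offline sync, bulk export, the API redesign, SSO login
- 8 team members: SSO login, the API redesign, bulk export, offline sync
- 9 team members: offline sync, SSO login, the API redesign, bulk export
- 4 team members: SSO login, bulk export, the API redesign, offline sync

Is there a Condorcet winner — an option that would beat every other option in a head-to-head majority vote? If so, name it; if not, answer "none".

offline sync vs SSO login: 15–12 for offline sync.
offline sync vs the API redesign: 15–12 for offline sync.
offline sync vs bulk export: 15–12 for offline sync.
offline sync beats every other option head-to-head.

offline sync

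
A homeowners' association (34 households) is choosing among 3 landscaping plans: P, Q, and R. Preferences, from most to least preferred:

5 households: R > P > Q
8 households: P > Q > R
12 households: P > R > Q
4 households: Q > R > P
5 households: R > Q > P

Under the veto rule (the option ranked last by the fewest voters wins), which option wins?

Last-place votes: P 9, Q 17, R 8.
R is ranked last by the fewest voters, so R wins.

R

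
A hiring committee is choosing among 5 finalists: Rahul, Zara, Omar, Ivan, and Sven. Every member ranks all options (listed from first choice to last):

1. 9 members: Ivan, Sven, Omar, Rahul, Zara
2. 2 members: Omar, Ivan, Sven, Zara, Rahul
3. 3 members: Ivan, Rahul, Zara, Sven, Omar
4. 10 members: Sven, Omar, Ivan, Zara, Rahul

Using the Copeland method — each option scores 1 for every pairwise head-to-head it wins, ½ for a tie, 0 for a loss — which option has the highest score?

Ivan

Rahul: ties Zara; loses to Omar, Ivan, and Sven → score 0.5.
Zara: ties Rahul; loses to Omar, Ivan, and Sven → score 0.5.
Omar: beats Rahul and Zara; ties Ivan; loses to Sven → score 2.5.
Ivan: beats Rahul, Zara, and Sven; ties Omar → score 3.5.
Sven: beats Rahul, Zara, and Omar; loses to Ivan → score 3.
Ivan has the best pairwise record.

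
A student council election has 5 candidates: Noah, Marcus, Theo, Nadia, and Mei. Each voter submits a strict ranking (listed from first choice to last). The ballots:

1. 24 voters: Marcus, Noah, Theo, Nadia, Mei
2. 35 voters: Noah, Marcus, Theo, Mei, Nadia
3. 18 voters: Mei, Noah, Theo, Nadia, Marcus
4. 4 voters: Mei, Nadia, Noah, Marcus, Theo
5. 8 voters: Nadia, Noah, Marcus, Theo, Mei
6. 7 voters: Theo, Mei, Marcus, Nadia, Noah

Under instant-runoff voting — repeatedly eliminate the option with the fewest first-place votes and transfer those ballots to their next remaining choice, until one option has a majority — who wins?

Round 1: Noah 35, Marcus 24, Theo 7, Nadia 8, Mei 22. Eliminate Theo.
Round 2: Noah 35, Marcus 24, Nadia 8, Mei 29. Eliminate Nadia.
Round 3: Noah 43, Marcus 24, Mei 29. Eliminate Marcus.
Round 4: Noah 67, Mei 29. Noah has a majority.

Noah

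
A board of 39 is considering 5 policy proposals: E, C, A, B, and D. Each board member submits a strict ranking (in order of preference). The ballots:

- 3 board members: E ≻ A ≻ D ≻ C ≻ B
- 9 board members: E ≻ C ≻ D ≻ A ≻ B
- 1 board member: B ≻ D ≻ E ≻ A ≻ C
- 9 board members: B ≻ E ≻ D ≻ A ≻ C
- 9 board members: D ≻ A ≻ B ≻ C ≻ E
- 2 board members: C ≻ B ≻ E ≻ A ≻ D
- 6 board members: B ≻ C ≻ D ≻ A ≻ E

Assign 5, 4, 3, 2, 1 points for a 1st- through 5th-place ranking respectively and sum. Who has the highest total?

D

E: 3·5 + 9·5 + 1·3 + 9·4 + 9·1 + 2·3 + 6·1 = 120
C: 3·2 + 9·4 + 1·1 + 9·1 + 9·2 + 2·5 + 6·4 = 104
A: 3·4 + 9·2 + 1·2 + 9·2 + 9·4 + 2·2 + 6·2 = 102
B: 3·1 + 9·1 + 1·5 + 9·5 + 9·3 + 2·4 + 6·5 = 127
D: 3·3 + 9·3 + 1·4 + 9·3 + 9·5 + 2·1 + 6·3 = 132
D has the highest Borda score (132).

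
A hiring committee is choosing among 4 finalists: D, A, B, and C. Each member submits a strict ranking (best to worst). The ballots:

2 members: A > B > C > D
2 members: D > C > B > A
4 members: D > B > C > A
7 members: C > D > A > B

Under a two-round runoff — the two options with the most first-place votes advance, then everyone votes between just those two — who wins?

Round 1 first-place votes: D 6, A 2, B 0, C 7.
C and D advance.
Runoff: C is preferred to D by 9 voters; D by 6.
C wins the runoff.

C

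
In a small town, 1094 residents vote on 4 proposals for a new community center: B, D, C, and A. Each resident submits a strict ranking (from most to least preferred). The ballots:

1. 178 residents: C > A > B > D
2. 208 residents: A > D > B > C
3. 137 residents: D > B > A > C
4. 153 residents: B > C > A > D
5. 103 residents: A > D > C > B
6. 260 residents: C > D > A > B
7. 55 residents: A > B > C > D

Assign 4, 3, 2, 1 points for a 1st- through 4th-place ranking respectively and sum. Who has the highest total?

B: 178·2 + 208·2 + 137·3 + 153·4 + 103·1 + 260·1 + 55·3 = 2323
D: 178·1 + 208·3 + 137·4 + 153·1 + 103·3 + 260·3 + 55·1 = 2647
C: 178·4 + 208·1 + 137·1 + 153·3 + 103·2 + 260·4 + 55·2 = 2872
A: 178·3 + 208·4 + 137·2 + 153·2 + 103·4 + 260·2 + 55·4 = 3098
A has the highest Borda score (3098).

A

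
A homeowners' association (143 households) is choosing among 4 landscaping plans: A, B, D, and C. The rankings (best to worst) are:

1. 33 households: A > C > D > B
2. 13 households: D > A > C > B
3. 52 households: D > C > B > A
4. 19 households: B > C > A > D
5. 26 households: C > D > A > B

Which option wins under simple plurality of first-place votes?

D

First-place votes: A 33, B 19, D 65, C 26.
D has the most first-place votes.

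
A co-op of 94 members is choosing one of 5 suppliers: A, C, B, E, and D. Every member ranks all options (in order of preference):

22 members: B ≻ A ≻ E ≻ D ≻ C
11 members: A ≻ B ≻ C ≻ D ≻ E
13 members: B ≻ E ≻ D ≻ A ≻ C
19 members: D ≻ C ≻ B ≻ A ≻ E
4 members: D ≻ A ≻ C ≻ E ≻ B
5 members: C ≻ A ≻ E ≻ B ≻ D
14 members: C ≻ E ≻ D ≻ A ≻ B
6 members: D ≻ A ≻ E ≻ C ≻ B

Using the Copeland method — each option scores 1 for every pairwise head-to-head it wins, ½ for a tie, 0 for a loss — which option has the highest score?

B

A: beats C and E; loses to B and D → score 2.
C: beats B and E; loses to A and D → score 2.
B: beats A, E, and D; loses to C → score 3.
E: beats D; loses to A, C, and B → score 1.
D: beats A and C; loses to B and E → score 2.
B has the best pairwise record.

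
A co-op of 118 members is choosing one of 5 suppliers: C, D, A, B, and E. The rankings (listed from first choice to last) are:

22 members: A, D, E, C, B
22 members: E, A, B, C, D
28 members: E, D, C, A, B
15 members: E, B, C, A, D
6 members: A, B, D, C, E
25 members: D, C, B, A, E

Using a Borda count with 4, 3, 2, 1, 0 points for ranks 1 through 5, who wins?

C: 22·1 + 22·1 + 28·2 + 15·2 + 6·1 + 25·3 = 211
D: 22·3 + 22·0 + 28·3 + 15·0 + 6·2 + 25·4 = 262
A: 22·4 + 22·3 + 28·1 + 15·1 + 6·4 + 25·1 = 246
B: 22·0 + 22·2 + 28·0 + 15·3 + 6·3 + 25·2 = 157
E: 22·2 + 22·4 + 28·4 + 15·4 + 6·0 + 25·0 = 304
E has the highest Borda score (304).

E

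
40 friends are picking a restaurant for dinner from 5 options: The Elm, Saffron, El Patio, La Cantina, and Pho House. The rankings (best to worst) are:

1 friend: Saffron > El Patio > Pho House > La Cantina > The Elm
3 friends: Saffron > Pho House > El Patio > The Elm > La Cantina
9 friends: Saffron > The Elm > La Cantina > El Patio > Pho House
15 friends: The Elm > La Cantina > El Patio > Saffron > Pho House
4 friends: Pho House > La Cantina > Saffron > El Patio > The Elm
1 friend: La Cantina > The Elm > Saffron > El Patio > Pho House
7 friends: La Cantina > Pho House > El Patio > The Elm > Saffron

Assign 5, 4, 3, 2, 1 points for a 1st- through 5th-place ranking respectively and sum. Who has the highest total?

La Cantina

The Elm: 1·1 + 3·2 + 9·4 + 15·5 + 4·1 + 1·4 + 7·2 = 140
Saffron: 1·5 + 3·5 + 9·5 + 15·2 + 4·3 + 1·3 + 7·1 = 117
El Patio: 1·4 + 3·3 + 9·2 + 15·3 + 4·2 + 1·2 + 7·3 = 107
La Cantina: 1·2 + 3·1 + 9·3 + 15·4 + 4·4 + 1·5 + 7·5 = 148
Pho House: 1·3 + 3·4 + 9·1 + 15·1 + 4·5 + 1·1 + 7·4 = 88
La Cantina has the highest Borda score (148).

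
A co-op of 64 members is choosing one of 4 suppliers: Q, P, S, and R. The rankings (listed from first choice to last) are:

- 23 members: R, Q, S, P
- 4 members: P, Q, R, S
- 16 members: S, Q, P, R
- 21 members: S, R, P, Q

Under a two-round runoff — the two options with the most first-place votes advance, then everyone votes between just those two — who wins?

S

Round 1 first-place votes: Q 0, P 4, S 37, R 23.
S and R advance.
Runoff: S is preferred to R by 37 voters; R by 27.
S wins the runoff.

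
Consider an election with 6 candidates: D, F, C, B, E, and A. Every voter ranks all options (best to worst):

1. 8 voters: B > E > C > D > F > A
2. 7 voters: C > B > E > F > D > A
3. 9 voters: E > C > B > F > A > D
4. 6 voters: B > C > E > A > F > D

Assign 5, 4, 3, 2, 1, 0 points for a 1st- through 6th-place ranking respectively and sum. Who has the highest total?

D: 8·2 + 7·1 + 9·0 + 6·0 = 23
F: 8·1 + 7·2 + 9·2 + 6·1 = 46
C: 8·3 + 7·5 + 9·4 + 6·4 = 119
B: 8·5 + 7·4 + 9·3 + 6·5 = 125
E: 8·4 + 7·3 + 9·5 + 6·3 = 116
A: 8·0 + 7·0 + 9·1 + 6·2 = 21
B has the highest Borda score (125).

B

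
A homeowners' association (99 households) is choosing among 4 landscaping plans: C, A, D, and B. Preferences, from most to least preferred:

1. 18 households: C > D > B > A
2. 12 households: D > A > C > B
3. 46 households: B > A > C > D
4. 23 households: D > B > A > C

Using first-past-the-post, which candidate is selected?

First-place votes: C 18, A 0, D 35, B 46.
B has the most first-place votes.

B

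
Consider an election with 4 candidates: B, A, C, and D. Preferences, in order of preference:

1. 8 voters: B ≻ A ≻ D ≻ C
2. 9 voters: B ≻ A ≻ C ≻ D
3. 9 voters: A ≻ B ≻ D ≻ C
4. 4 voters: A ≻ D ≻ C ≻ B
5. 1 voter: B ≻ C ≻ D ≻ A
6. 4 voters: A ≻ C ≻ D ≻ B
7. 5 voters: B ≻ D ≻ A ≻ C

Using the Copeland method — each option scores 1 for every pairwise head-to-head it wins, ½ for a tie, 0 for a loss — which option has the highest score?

B: beats A, C, and D → score 3.
A: beats C and D; loses to B → score 2.
C: loses to B, A, and D → score 0.
D: beats C; loses to B and A → score 1.
B has the best pairwise record.

B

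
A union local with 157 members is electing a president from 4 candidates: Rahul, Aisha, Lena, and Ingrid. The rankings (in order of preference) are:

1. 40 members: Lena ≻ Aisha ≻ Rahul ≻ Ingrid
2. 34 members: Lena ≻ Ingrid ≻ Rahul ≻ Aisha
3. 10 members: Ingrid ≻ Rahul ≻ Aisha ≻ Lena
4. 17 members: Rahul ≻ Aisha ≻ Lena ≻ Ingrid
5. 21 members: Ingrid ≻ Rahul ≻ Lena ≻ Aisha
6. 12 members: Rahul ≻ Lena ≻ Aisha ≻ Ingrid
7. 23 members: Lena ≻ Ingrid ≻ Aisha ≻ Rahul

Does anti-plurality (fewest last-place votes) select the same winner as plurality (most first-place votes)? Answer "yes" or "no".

Anti-plurality — last-place votes: Rahul 23, Aisha 55, Lena 10, Ingrid 69. Winner: Lena.
Plurality — first-place votes: Rahul 29, Aisha 0, Lena 97, Ingrid 31. Winner: Lena.
The two methods agree.

yes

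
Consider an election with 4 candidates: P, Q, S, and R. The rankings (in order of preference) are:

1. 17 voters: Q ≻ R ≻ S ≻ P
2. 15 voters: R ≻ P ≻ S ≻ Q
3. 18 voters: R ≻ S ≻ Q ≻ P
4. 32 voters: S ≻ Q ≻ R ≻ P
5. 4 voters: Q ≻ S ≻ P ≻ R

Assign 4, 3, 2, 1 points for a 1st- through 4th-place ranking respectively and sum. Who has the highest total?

S

P: 17·1 + 15·3 + 18·1 + 32·1 + 4·2 = 120
Q: 17·4 + 15·1 + 18·2 + 32·3 + 4·4 = 231
S: 17·2 + 15·2 + 18·3 + 32·4 + 4·3 = 258
R: 17·3 + 15·4 + 18·4 + 32·2 + 4·1 = 251
S has the highest Borda score (258).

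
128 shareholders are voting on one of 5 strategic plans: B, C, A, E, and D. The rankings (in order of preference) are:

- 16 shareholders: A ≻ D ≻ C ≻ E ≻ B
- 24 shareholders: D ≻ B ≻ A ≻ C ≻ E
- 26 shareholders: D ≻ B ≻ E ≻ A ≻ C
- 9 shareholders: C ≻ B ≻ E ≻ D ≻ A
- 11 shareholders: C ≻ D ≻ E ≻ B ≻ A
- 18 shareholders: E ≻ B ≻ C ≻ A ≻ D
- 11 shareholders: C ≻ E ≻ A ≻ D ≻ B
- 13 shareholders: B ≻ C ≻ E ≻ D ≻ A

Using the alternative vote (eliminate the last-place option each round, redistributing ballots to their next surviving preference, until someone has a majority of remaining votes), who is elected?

Round 1: B 13, C 31, A 16, E 18, D 50. Eliminate B.
Round 2: C 44, A 16, E 18, D 50. Eliminate A.
Round 3: C 44, E 18, D 66. D has a majority.

D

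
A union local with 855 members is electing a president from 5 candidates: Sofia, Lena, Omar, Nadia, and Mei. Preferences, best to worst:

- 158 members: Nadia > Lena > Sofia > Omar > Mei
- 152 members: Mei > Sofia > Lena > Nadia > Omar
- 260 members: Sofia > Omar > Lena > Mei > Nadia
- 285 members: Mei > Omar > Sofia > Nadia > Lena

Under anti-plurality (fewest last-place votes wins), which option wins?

Sofia

Last-place votes: Sofia 0, Lena 285, Omar 152, Nadia 260, Mei 158.
Sofia is ranked last by the fewest voters, so Sofia wins.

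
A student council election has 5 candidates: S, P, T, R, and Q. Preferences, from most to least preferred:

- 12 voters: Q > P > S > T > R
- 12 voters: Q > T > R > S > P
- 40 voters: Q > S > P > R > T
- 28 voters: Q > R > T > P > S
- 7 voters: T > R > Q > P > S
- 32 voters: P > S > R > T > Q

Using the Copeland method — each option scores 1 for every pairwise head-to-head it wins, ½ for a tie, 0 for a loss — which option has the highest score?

Q

S: beats T and R; loses to P and Q → score 2.
P: beats S, T, and R; loses to Q → score 3.
T: loses to S, P, R, and Q → score 0.
R: beats T; loses to S, P, and Q → score 1.
Q: beats S, P, T, and R → score 4.
Q has the best pairwise record.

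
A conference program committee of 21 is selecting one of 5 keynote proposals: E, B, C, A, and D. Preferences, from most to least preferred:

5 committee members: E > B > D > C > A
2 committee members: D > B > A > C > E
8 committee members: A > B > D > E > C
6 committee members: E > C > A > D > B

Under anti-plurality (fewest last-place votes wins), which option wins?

D

Last-place votes: E 2, B 6, C 8, A 5, D 0.
D is ranked last by the fewest voters, so D wins.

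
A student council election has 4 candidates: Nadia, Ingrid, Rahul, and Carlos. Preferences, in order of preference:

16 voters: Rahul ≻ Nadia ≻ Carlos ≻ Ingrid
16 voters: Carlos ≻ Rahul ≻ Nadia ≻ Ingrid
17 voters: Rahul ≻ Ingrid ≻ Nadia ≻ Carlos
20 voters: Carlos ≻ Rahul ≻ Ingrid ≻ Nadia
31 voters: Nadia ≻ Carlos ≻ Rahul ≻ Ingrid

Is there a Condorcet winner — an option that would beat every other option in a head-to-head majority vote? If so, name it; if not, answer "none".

none

Checking pairwise contests:
Rahul beats Nadia 69–31.
Nadia beats Ingrid 63–37.
Carlos beats Rahul 67–33.
Nadia beats Carlos 64–36.
Every option loses at least one head-to-head, so there is no Condorcet winner.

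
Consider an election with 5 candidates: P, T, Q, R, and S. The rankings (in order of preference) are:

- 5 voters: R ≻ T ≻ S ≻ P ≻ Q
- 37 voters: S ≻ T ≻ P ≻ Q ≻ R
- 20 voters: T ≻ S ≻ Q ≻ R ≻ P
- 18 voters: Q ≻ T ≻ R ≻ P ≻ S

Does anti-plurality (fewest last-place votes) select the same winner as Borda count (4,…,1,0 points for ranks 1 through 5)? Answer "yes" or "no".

Anti-plurality — last-place votes: P 20, T 0, Q 5, R 37, S 18. Winner: T.
Borda — scores: P 97, T 260, Q 149, R 76, S 218. Winner: T.
The two methods agree.

yes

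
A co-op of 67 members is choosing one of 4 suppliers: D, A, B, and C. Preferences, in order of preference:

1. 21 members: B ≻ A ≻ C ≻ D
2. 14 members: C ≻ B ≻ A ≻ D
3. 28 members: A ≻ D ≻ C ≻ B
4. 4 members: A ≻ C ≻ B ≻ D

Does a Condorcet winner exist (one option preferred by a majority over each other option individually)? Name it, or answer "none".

Checking pairwise contests:
A beats D 67–0.
B beats A 35–32.
C beats B 46–21.
A beats C 53–14.
Every option loses at least one head-to-head, so there is no Condorcet winner.

none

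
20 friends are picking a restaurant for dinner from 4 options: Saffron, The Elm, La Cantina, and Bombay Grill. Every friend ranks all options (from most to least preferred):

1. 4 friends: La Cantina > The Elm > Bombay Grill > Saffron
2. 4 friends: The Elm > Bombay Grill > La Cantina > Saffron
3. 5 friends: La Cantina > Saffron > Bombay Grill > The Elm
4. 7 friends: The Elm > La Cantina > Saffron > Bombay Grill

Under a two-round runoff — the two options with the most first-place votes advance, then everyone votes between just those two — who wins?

The Elm

Round 1 first-place votes: Saffron 0, The Elm 11, La Cantina 9, Bombay Grill 0.
The Elm and La Cantina advance.
Runoff: The Elm is preferred to La Cantina by 11 voters; La Cantina by 9.
The Elm wins the runoff.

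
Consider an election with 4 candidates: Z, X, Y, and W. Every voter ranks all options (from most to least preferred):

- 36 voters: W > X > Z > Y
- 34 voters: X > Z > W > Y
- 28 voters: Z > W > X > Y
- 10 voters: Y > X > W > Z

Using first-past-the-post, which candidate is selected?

First-place votes: Z 28, X 34, Y 10, W 36.
W has the most first-place votes.

W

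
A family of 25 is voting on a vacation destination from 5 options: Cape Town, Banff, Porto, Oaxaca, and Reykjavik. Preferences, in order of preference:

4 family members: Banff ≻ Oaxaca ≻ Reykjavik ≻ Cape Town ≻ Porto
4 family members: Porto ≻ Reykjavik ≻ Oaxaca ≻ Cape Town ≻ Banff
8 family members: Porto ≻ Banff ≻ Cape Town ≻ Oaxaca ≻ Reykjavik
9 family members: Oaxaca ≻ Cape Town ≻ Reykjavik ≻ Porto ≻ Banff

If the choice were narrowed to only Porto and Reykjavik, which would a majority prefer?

Reykjavik

Voters preferring Porto to Reykjavik: 12; preferring Reykjavik to Porto: 13.
Reykjavik wins the head-to-head.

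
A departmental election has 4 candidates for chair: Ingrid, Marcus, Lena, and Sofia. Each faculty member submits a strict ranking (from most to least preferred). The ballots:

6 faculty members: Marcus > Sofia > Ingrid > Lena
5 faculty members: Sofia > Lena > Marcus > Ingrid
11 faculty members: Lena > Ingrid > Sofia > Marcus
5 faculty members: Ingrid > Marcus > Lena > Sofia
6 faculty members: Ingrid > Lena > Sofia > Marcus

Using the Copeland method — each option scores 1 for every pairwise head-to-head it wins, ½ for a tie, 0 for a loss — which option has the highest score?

Ingrid

Ingrid: beats Marcus, Lena, and Sofia → score 3.
Marcus: loses to Ingrid, Lena, and Sofia → score 0.
Lena: beats Marcus and Sofia; loses to Ingrid → score 2.
Sofia: beats Marcus; loses to Ingrid and Lena → score 1.
Ingrid has the best pairwise record.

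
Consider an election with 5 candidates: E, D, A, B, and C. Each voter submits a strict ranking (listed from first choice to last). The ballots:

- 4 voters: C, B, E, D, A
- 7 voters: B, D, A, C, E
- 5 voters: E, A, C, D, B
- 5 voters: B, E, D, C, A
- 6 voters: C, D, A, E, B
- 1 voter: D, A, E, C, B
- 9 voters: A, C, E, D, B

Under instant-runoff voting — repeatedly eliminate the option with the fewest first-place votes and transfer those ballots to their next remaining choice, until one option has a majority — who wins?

Round 1: E 5, D 1, A 9, B 12, C 10. Eliminate D.
Round 2: E 5, A 10, B 12, C 10. Eliminate E.
Round 3: A 15, B 12, C 10. Eliminate C.
Round 4: A 21, B 16. A has a majority.

A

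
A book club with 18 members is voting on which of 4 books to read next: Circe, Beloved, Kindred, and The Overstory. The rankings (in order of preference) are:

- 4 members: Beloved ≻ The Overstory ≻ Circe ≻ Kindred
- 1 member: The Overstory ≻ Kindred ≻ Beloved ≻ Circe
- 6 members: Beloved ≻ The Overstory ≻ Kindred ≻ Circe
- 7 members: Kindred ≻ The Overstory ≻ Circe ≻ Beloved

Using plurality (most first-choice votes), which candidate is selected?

Beloved

First-place votes: Circe 0, Beloved 10, Kindred 7, The Overstory 1.
Beloved has the most first-place votes.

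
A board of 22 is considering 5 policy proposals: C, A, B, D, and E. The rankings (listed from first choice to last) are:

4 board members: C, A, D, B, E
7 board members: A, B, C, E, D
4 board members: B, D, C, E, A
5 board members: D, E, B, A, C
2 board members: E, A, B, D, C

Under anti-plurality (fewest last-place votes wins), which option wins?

B

Last-place votes: C 7, A 4, B 0, D 7, E 4.
B is ranked last by the fewest voters, so B wins.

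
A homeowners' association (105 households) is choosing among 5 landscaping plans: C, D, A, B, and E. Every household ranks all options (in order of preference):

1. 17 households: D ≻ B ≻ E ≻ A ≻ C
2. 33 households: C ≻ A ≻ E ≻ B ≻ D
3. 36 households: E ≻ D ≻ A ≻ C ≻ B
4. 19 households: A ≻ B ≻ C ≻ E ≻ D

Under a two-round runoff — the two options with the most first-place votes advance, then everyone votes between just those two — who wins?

E

Round 1 first-place votes: C 33, D 17, A 19, B 0, E 36.
E and C advance.
Runoff: E is preferred to C by 53 voters; C by 52.
E wins the runoff.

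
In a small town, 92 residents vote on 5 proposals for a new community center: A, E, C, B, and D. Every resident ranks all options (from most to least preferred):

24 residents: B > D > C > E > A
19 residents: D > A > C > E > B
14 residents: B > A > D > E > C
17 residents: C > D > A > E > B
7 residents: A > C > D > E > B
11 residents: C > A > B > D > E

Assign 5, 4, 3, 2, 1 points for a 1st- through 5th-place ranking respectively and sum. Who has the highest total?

A: 24·1 + 19·4 + 14·4 + 17·3 + 7·5 + 11·4 = 286
E: 24·2 + 19·2 + 14·2 + 17·2 + 7·2 + 11·1 = 173
C: 24·3 + 19·3 + 14·1 + 17·5 + 7·4 + 11·5 = 311
B: 24·5 + 19·1 + 14·5 + 17·1 + 7·1 + 11·3 = 266
D: 24·4 + 19·5 + 14·3 + 17·4 + 7·3 + 11·2 = 344
D has the highest Borda score (344).

D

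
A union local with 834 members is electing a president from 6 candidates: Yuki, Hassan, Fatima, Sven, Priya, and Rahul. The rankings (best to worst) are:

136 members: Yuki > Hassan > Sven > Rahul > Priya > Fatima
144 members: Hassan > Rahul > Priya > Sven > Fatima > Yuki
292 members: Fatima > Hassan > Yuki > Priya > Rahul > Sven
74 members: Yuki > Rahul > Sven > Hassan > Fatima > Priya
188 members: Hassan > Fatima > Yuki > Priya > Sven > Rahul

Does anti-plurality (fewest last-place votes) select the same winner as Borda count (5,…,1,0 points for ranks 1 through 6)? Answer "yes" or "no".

yes

Anti-plurality — last-place votes: Yuki 144, Hassan 0, Fatima 136, Sven 292, Priya 74, Rahul 188. Winner: Hassan.
Borda — scores: Yuki 2490, Hassan 3520, Fatima 2430, Sven 1106, Priya 1528, Rahul 1436. Winner: Hassan.
The two methods agree.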